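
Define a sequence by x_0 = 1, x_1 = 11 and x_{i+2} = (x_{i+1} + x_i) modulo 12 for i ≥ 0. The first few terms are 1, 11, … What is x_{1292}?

x_0 = 1; x_1 = 11; x_2 = 0; x_3 = 11; x_4 = 11; x_5 = 10; x_6 = 9; x_7 = 7; x_8 = 4; x_9 = 11; x_{10} = 3; x_{11} = 2; x_{12} = 5; x_{13} = 7; x_{14} = 0; x_{15} = 7; x_{16} = 7; x_{17} = 2; x_{18} = 9; x_{19} = 11; x_{20} = 8; x_{21} = 7; x_{22} = 3; x_{23} = 10; x_{24} = 1; x_{25} = 11.
The sequence repeats with period 24.
(1292 - 0) mod 24 = 20, so x_{1292} = x_{20} = 8.

8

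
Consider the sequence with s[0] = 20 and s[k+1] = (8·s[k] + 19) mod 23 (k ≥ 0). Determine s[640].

We have s[0] = 20,  s[1] = 18,  s[2] = 2,  s[3] = 12,  s[4] = 0,  s[5] = 19,  s[6] = 10,  s[7] = 7,  s[8] = 6,  s[9] = 21,  s[10] = 3,  s[11] = 20.
Since s[11] = s[0] = 20, the sequence is periodic with period 11.
(640 - 0) mod 11 = 2, so s[640] = s[2] = 2.

2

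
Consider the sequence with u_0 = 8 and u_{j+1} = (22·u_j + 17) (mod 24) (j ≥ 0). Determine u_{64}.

19

Listing terms: u_0 = 8, u_1 = 1, u_2 = 15, u_3 = 11, u_4 = 19, u_5 = 3, u_6 = 11.
Since u_6 = u_3 = 11, the sequence is eventually periodic: after a pre-period of length 3 it cycles with period 3.
For j ≥ 3, u_j depends only on (j - 3) mod 3. (64 - 3) mod 3 = 1, so u_{64} = u_4 = 19.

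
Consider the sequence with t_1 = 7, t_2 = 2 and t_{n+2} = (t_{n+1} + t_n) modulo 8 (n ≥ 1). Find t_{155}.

t_1 = 7; t_2 = 2; t_3 = 1; t_4 = 3; t_5 = 4; t_6 = 7; t_7 = 3; t_8 = 2; t_9 = 5; t_{10} = 7; t_{11} = 4; t_{12} = 3; t_{13} = 7; t_{14} = 2.
Since (t_{13}, t_{14}) = (t_1, t_2) = (7, 2) (two consecutive terms determine the rest), the sequence is periodic with period 12.
(155 - 1) mod 12 = 10, so t_{155} = t_{11} = 4.

4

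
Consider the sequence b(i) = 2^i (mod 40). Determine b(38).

24

We have b(1) = 2,  b(2) = 4,  b(3) = 8,  b(4) = 16,  b(5) = 32,  b(6) = 24,  b(7) = 8.
Since b(7) = b(3) = 8, the sequence is eventually periodic: after a pre-period of length 2 it cycles with period 4.
For i ≥ 3, b(i) depends only on (i - 3) mod 4. (38 - 3) mod 4 = 3, so b(38) = b(6) = 24.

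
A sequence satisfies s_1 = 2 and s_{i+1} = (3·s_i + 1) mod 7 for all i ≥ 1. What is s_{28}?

We have s_1 = 2,  s_2 = 0,  s_3 = 1,  s_4 = 4,  s_5 = 6,  s_6 = 5,  s_7 = 2.
Since s_7 = s_1 = 2, the sequence is periodic with period 6.
So s_{28} = s_{1 + ((28-1) mod 6)} = s_4 = 4.

4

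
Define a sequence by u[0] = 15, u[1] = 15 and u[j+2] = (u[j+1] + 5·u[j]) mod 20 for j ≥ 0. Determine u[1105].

We have u[0] = 15; u[1] = 15; u[2] = 10; u[3] = 5; u[4] = 15; u[5] = 0; u[6] = 15; u[7] = 15.
The sequence repeats with period 6.
So u[1105] = u[0 + ((1105-0) mod 6)] = u[1] = 15.

15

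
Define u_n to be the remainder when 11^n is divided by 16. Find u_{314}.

Computing terms: u_0 = 1,  u_1 = 11,  u_2 = 9,  u_3 = 3,  u_4 = 1.
Since u_4 = u_0 = 1, the sequence is periodic with period 4.
(314 - 0) mod 4 = 2, so u_{314} = u_2 = 9.

9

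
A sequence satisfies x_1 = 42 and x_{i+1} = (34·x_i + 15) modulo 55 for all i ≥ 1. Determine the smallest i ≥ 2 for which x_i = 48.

Listing terms: x_1 = 42; x_2 = 13; x_3 = 17; x_4 = 43; x_5 = 47; x_6 = 18; x_7 = 22; x_8 = 48; x_9 = 52; x_{10} = 23; x_{11} = 27; x_{12} = 53; x_{13} = 2; x_{14} = 28; x_{15} = 32; x_{16} = 3; x_{17} = 7; x_{18} = 33; x_{19} = 37; x_{20} = 8; x_{21} = 12; x_{22} = 38; x_{23} = 42.
Since x_{23} = x_1 = 42, the sequence is periodic with period 22.
The value 48 first appears (with i ≥ 2) at x_8.

8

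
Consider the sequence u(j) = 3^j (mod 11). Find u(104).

Computing terms: u(0) = 1, u(1) = 3, u(2) = 9, u(3) = 5, u(4) = 4, u(5) = 1.
The sequence repeats with period 5.
(104 - 0) mod 5 = 4, so u(104) = u(4) = 4.

4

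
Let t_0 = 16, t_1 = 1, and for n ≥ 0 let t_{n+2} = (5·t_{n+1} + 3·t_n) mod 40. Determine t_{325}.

9

Computing terms: t_0 = 16, t_1 = 1, t_2 = 13, t_3 = 28, t_4 = 19, t_5 = 19, t_6 = 32, t_7 = 17, t_8 = 21, t_9 = 36, t_{10} = 3, t_{11} = 3, t_{12} = 24, t_{13} = 9, t_{14} = 37, t_{15} = 12, t_{16} = 11, t_{17} = 11, t_{18} = 8, t_{19} = 33, t_{20} = 29, t_{21} = 4, t_{22} = 27, t_{23} = 27, t_{24} = 16, t_{25} = 1.
Since (t_{24}, t_{25}) = (t_0, t_1) = (16, 1) (two consecutive terms determine the rest), the sequence is periodic with period 24.
(325 - 0) mod 24 = 13, so t_{325} = t_{13} = 9.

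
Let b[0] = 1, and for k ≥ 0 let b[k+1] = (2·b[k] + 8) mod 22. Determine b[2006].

18

Listing terms: b[0] = 1; b[1] = 10; b[2] = 6; b[3] = 20; b[4] = 4; b[5] = 16; b[6] = 18; b[7] = 0; b[8] = 8; b[9] = 2; b[10] = 12; b[11] = 10.
Since b[11] = b[1] = 10, the sequence is eventually periodic: after a pre-period of length 1 it cycles with period 10.
For k ≥ 1, b[k] depends only on (k - 1) mod 10. (2006 - 1) mod 10 = 5, so b[2006] = b[6] = 18.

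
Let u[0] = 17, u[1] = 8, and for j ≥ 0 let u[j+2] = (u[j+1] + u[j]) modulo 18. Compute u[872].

Listing terms: u[0] = 17,  u[1] = 8,  u[2] = 7,  u[3] = 15,  u[4] = 4,  u[5] = 1,  u[6] = 5,  u[7] = 6,  u[8] = 11,  u[9] = 17,  u[10] = 10,  u[11] = 9,  u[12] = 1,  u[13] = 10,  u[14] = 11,  u[15] = 3,  u[16] = 14,  u[17] = 17,  u[18] = 13,  u[19] = 12,  u[20] = 7,  u[21] = 1,  u[22] = 8,  u[23] = 9,  u[24] = 17,  u[25] = 8.
Since (u[24], u[25]) = (u[0], u[1]) = (17, 8) (two consecutive terms determine the rest), the sequence is periodic with period 24.
So u[872] = u[0 + ((872-0) mod 24)] = u[8] = 11.

11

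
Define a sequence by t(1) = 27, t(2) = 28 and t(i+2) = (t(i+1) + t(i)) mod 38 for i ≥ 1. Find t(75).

17

t(1) = 27, t(2) = 28, t(3) = 17, t(4) = 7, t(5) = 24, t(6) = 31, t(7) = 17, t(8) = 10, t(9) = 27, t(10) = 37, t(11) = 26, t(12) = 25, t(13) = 13, t(14) = 0, t(15) = 13, t(16) = 13, t(17) = 26, t(18) = 1, t(19) = 27, t(20) = 28.
The sequence repeats with period 18.
So t(75) = t(1 + ((75-1) mod 18)) = t(3) = 17.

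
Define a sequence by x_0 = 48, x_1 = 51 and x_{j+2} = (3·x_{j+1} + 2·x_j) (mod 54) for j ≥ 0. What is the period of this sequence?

Listing terms: x_0 = 48, x_1 = 51, x_2 = 33, x_3 = 39, x_4 = 21, x_5 = 33, x_6 = 33, x_7 = 3, x_8 = 21, x_9 = 15, x_{10} = 33, x_{11} = 21, x_{12} = 21, x_{13} = 51, x_{14} = 33.
Since (x_{13}, x_{14}) = (x_1, x_2) = (51, 33) (two consecutive terms determine the rest), the sequence is eventually periodic: after a pre-period of length 1 it cycles with period 12.

12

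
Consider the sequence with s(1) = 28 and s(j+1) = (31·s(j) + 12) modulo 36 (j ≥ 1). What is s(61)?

Listing terms: s(1) = 28,  s(2) = 16,  s(3) = 4,  s(4) = 28.
The sequence repeats with period 3.
So s(61) = s(1 + ((61-1) mod 3)) = s(1) = 28.

28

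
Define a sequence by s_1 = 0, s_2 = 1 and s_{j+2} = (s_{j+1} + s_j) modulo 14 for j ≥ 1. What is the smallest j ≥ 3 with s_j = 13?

Listing terms: s_1 = 0, s_2 = 1, s_3 = 1, s_4 = 2, s_5 = 3, s_6 = 5, s_7 = 8, s_8 = 13, s_9 = 7, s_{10} = 6, s_{11} = 13, s_{12} = 5, s_{13} = 4, s_{14} = 9, s_{15} = 13, s_{16} = 8, s_{17} = 7, s_{18} = 1, s_{19} = 8, s_{20} = 9, s_{21} = 3, s_{22} = 12, s_{23} = 1, s_{24} = 13, s_{25} = 0, s_{26} = 13, s_{27} = 13, s_{28} = 12, s_{29} = 11, s_{30} = 9, s_{31} = 6, s_{32} = 1, s_{33} = 7, s_{34} = 8, s_{35} = 1, s_{36} = 9, s_{37} = 10, s_{38} = 5, s_{39} = 1, s_{40} = 6, s_{41} = 7, s_{42} = 13, s_{43} = 6, s_{44} = 5, s_{45} = 11, s_{46} = 2, s_{47} = 13, s_{48} = 1, s_{49} = 0, s_{50} = 1.
The sequence repeats with period 48.
The value 13 first appears (with j ≥ 3) at s_8.

8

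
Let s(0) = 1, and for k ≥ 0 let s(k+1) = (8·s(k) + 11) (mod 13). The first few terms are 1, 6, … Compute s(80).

1

Listing terms: s(0) = 1; s(1) = 6; s(2) = 7; s(3) = 2; s(4) = 1.
Since s(4) = s(0) = 1, the sequence is periodic with period 4.
So s(80) = s(0 + ((80-0) mod 4)) = s(0) = 1.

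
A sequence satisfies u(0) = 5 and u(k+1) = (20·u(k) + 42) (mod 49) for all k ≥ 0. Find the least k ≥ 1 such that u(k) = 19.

Computing terms: u(0) = 5, u(1) = 44, u(2) = 40, u(3) = 9, u(4) = 26, u(5) = 23, u(6) = 12, u(7) = 37, u(8) = 47, u(9) = 2, u(10) = 33, u(11) = 16, u(12) = 19, u(13) = 30, u(14) = 5.
The sequence repeats with period 14.
The value 19 first appears (with k ≥ 1) at u(12).

12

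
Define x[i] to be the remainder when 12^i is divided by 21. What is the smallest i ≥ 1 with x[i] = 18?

Listing terms: x[0] = 1; x[1] = 12; x[2] = 18; x[3] = 6; x[4] = 9; x[5] = 3; x[6] = 15; x[7] = 12.
Since x[7] = x[1] = 12, the sequence is eventually periodic: after a pre-period of length 1 it cycles with period 6.
The value 18 first appears (with i ≥ 1) at x[2].

2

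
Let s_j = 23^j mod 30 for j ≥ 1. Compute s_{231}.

We have s_1 = 23,  s_2 = 19,  s_3 = 17,  s_4 = 1,  s_5 = 23.
The sequence repeats with period 4.
(231 - 1) mod 4 = 2, so s_{231} = s_3 = 17.

17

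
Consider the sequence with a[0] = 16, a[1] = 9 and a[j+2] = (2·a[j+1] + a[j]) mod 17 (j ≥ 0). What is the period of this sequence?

16

a[0] = 16,  a[1] = 9,  a[2] = 0,  a[3] = 9,  a[4] = 1,  a[5] = 11,  a[6] = 6,  a[7] = 6,  a[8] = 1,  a[9] = 8,  a[10] = 0,  a[11] = 8,  a[12] = 16,  a[13] = 6,  a[14] = 11,  a[15] = 11,  a[16] = 16,  a[17] = 9.
The sequence repeats with period 16.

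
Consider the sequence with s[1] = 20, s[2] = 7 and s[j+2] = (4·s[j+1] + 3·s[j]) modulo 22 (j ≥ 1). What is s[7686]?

3

Listing terms: s[1] = 20; s[2] = 7; s[3] = 0; s[4] = 21; s[5] = 18; s[6] = 3; s[7] = 0; s[8] = 9; s[9] = 14; s[10] = 17; s[11] = 0; s[12] = 7; s[13] = 6; s[14] = 1; s[15] = 0; s[16] = 3; s[17] = 12; s[18] = 13; s[19] = 0; s[20] = 17; s[21] = 2; s[22] = 15; s[23] = 0; s[24] = 1; s[25] = 4; s[26] = 19; s[27] = 0; s[28] = 13; s[29] = 8; s[30] = 5; s[31] = 0; s[32] = 15; s[33] = 16; s[34] = 21; s[35] = 0; s[36] = 19; s[37] = 10; s[38] = 9; s[39] = 0; s[40] = 5; s[41] = 20; s[42] = 7.
Since (s[41], s[42]) = (s[1], s[2]) = (20, 7) (two consecutive terms determine the rest), the sequence is periodic with period 40.
So s[7686] = s[1 + ((7686-1) mod 40)] = s[6] = 3.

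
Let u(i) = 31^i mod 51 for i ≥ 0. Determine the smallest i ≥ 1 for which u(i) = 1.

Computing terms: u(0) = 1, u(1) = 31, u(2) = 43, u(3) = 7, u(4) = 13, u(5) = 46, u(6) = 49, u(7) = 40, u(8) = 16, u(9) = 37, u(10) = 25, u(11) = 10, u(12) = 4, u(13) = 22, u(14) = 19, u(15) = 28, u(16) = 1.
Since u(16) = u(0) = 1, the sequence is periodic with period 16.
The value 1 next appears (with i ≥ 1) at u(16).

16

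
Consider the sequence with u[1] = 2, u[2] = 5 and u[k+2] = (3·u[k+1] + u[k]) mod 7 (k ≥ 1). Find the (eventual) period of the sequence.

16

Listing terms: u[1] = 2,  u[2] = 5,  u[3] = 3,  u[4] = 0,  u[5] = 3,  u[6] = 2,  u[7] = 2,  u[8] = 1,  u[9] = 5,  u[10] = 2,  u[11] = 4,  u[12] = 0,  u[13] = 4,  u[14] = 5,  u[15] = 5,  u[16] = 6,  u[17] = 2,  u[18] = 5.
Since (u[17], u[18]) = (u[1], u[2]) = (2, 5) (two consecutive terms determine the rest), the sequence is periodic with period 16.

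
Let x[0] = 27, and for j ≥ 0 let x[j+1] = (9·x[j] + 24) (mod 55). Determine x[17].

x[0] = 27, x[1] = 47, x[2] = 7, x[3] = 32, x[4] = 37, x[5] = 27.
Since x[5] = x[0] = 27, the sequence is periodic with period 5.
So x[17] = x[0 + ((17-0) mod 5)] = x[2] = 7.

7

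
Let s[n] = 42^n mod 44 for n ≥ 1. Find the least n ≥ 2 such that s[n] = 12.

We have s[1] = 42; s[2] = 4; s[3] = 36; s[4] = 16; s[5] = 12; s[6] = 20; s[7] = 4.
Since s[7] = s[2] = 4, the sequence is eventually periodic: after a pre-period of length 1 it cycles with period 5.
The value 12 first appears (with n ≥ 2) at s[5].

5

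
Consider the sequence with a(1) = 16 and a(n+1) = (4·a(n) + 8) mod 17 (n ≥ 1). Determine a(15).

a(1) = 16,  a(2) = 4,  a(3) = 7,  a(4) = 2,  a(5) = 16.
Since a(5) = a(1) = 16, the sequence is periodic with period 4.
(15 - 1) mod 4 = 2, so a(15) = a(3) = 7.

7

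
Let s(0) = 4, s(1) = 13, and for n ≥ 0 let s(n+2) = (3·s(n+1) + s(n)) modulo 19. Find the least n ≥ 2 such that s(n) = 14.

We have s(0) = 4,  s(1) = 13,  s(2) = 5,  s(3) = 9,  s(4) = 13,  s(5) = 10,  s(6) = 5,  s(7) = 6,  s(8) = 4,  s(9) = 18,  s(10) = 1,  s(11) = 2,  s(12) = 7,  s(13) = 4,  s(14) = 0,  s(15) = 4,  s(16) = 12,  s(17) = 2,  s(18) = 18,  s(19) = 18,  s(20) = 15,  s(21) = 6,  s(22) = 14,  s(23) = 10,  s(24) = 6,  s(25) = 9,  s(26) = 14,  s(27) = 13,  s(28) = 15,  s(29) = 1,  s(30) = 18,  s(31) = 17,  s(32) = 12,  s(33) = 15,  s(34) = 0,  s(35) = 15,  s(36) = 7,  s(37) = 17,  s(38) = 1,  s(39) = 1,  s(40) = 4,  s(41) = 13.
The sequence repeats with period 40.
The value 14 first appears (with n ≥ 2) at s(22).

22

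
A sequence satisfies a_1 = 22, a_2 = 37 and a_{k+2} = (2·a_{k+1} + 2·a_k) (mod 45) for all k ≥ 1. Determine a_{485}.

We have a_1 = 22,  a_2 = 37,  a_3 = 28,  a_4 = 40,  a_5 = 1,  a_6 = 37,  a_7 = 31,  a_8 = 1,  a_9 = 19,  a_{10} = 40,  a_{11} = 28,  a_{12} = 1,  a_{13} = 13,  a_{14} = 28,  a_{15} = 37,  a_{16} = 40,  a_{17} = 19,  a_{18} = 28,  a_{19} = 4,  a_{20} = 19,  a_{21} = 1,  a_{22} = 40,  a_{23} = 37,  a_{24} = 19,  a_{25} = 22,  a_{26} = 37.
Since (a_{25}, a_{26}) = (a_1, a_2) = (22, 37) (two consecutive terms determine the rest), the sequence is periodic with period 24.
So a_{485} = a_{1 + ((485-1) mod 24)} = a_5 = 1.

1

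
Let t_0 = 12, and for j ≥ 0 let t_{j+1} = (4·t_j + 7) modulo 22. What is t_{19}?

15

Listing terms: t_0 = 12,  t_1 = 11,  t_2 = 7,  t_3 = 13,  t_4 = 15,  t_5 = 1,  t_6 = 11.
Since t_6 = t_1 = 11, the sequence is eventually periodic: after a pre-period of length 1 it cycles with period 5.
For j ≥ 1, t_j depends only on (j - 1) mod 5. (19 - 1) mod 5 = 3, so t_{19} = t_4 = 15.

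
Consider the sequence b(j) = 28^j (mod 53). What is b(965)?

We have b(1) = 28, b(2) = 42, b(3) = 10, b(4) = 15, b(5) = 49, b(6) = 47, b(7) = 44, b(8) = 13, b(9) = 46, b(10) = 16, b(11) = 24, b(12) = 36, b(13) = 1, b(14) = 28.
The sequence repeats with period 13.
So b(965) = b(1 + ((965-1) mod 13)) = b(3) = 10.

10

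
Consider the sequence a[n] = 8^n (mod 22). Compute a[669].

18

Listing terms: a[1] = 8,  a[2] = 20,  a[3] = 6,  a[4] = 4,  a[5] = 10,  a[6] = 14,  a[7] = 2,  a[8] = 16,  a[9] = 18,  a[10] = 12,  a[11] = 8.
Since a[11] = a[1] = 8, the sequence is periodic with period 10.
So a[669] = a[1 + ((669-1) mod 10)] = a[9] = 18.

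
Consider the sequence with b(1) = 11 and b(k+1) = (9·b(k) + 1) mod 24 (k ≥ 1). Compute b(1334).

We have b(1) = 11, b(2) = 4, b(3) = 13, b(4) = 22, b(5) = 7, b(6) = 16, b(7) = 1, b(8) = 10, b(9) = 19, b(10) = 4.
Since b(10) = b(2) = 4, the sequence is eventually periodic: after a pre-period of length 1 it cycles with period 8.
For k ≥ 2, b(k) depends only on (k - 2) mod 8. (1334 - 2) mod 8 = 4, so b(1334) = b(6) = 16.

16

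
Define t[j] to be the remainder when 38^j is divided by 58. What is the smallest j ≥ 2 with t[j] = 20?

Computing terms: t[1] = 38, t[2] = 52, t[3] = 4, t[4] = 36, t[5] = 34, t[6] = 16, t[7] = 28, t[8] = 20, t[9] = 6, t[10] = 54, t[11] = 22, t[12] = 24, t[13] = 42, t[14] = 30, t[15] = 38.
Since t[15] = t[1] = 38, the sequence is periodic with period 14.
The value 20 first appears (with j ≥ 2) at t[8].

8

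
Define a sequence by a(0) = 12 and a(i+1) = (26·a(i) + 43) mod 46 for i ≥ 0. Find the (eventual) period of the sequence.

We have a(0) = 12; a(1) = 33; a(2) = 27; a(3) = 9; a(4) = 1; a(5) = 23; a(6) = 43; a(7) = 11; a(8) = 7; a(9) = 41; a(10) = 5; a(11) = 35; a(12) = 33.
Since a(12) = a(1) = 33, the sequence is eventually periodic: after a pre-period of length 1 it cycles with period 11.

11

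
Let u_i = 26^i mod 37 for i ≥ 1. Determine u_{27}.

1

Computing terms: u_1 = 26, u_2 = 10, u_3 = 1, u_4 = 26.
The sequence repeats with period 3.
(27 - 1) mod 3 = 2, so u_{27} = u_3 = 1.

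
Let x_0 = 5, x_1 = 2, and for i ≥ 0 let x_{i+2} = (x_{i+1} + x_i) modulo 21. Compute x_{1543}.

3

Listing terms: x_0 = 5, x_1 = 2, x_2 = 7, x_3 = 9, x_4 = 16, x_5 = 4, x_6 = 20, x_7 = 3, x_8 = 2, x_9 = 5, x_{10} = 7, x_{11} = 12, x_{12} = 19, x_{13} = 10, x_{14} = 8, x_{15} = 18, x_{16} = 5, x_{17} = 2.
The sequence repeats with period 16.
So x_{1543} = x_{0 + ((1543-0) mod 16)} = x_7 = 3.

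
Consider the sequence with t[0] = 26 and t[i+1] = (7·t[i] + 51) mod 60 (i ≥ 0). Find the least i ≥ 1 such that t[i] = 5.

3

Listing terms: t[0] = 26,  t[1] = 53,  t[2] = 2,  t[3] = 5,  t[4] = 26.
Since t[4] = t[0] = 26, the sequence is periodic with period 4.
The value 5 first appears (with i ≥ 1) at t[3].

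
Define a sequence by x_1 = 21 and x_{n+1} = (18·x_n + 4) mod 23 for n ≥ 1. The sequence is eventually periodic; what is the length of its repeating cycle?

We have x_1 = 21, x_2 = 14, x_3 = 3, x_4 = 12, x_5 = 13, x_6 = 8, x_7 = 10, x_8 = 0, x_9 = 4, x_{10} = 7, x_{11} = 15, x_{12} = 21.
Since x_{12} = x_1 = 21, the sequence is periodic with period 11.

11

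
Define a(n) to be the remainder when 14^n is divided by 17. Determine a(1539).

7

Computing terms: a(0) = 1, a(1) = 14, a(2) = 9, a(3) = 7, a(4) = 13, a(5) = 12, a(6) = 15, a(7) = 6, a(8) = 16, a(9) = 3, a(10) = 8, a(11) = 10, a(12) = 4, a(13) = 5, a(14) = 2, a(15) = 11, a(16) = 1.
The sequence repeats with period 16.
(1539 - 0) mod 16 = 3, so a(1539) = a(3) = 7.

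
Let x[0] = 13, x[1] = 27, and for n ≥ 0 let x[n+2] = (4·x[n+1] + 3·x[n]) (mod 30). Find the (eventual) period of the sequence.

24

Listing terms: x[0] = 13; x[1] = 27; x[2] = 27; x[3] = 9; x[4] = 27; x[5] = 15; x[6] = 21; x[7] = 9; x[8] = 9; x[9] = 3; x[10] = 9; x[11] = 15; x[12] = 27; x[13] = 3; x[14] = 3; x[15] = 21; x[16] = 3; x[17] = 15; x[18] = 9; x[19] = 21; x[20] = 21; x[21] = 27; x[22] = 21; x[23] = 15; x[24] = 3; x[25] = 27; x[26] = 27.
Since (x[25], x[26]) = (x[1], x[2]) = (27, 27) (two consecutive terms determine the rest), the sequence is eventually periodic: after a pre-period of length 1 it cycles with period 24.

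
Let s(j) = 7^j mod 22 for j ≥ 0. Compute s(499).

19

Listing terms: s(0) = 1, s(1) = 7, s(2) = 5, s(3) = 13, s(4) = 3, s(5) = 21, s(6) = 15, s(7) = 17, s(8) = 9, s(9) = 19, s(10) = 1.
The sequence repeats with period 10.
(499 - 0) mod 10 = 9, so s(499) = s(9) = 19.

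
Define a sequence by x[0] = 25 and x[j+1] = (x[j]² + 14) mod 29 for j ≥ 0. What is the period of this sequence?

3

Computing terms: x[0] = 25; x[1] = 1; x[2] = 15; x[3] = 7; x[4] = 5; x[5] = 10; x[6] = 27; x[7] = 18; x[8] = 19; x[9] = 27.
Since x[9] = x[6] = 27, the sequence is eventually periodic: after a pre-period of length 6 it cycles with period 3.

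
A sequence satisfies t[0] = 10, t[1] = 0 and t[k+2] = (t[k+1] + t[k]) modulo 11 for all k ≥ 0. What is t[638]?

Computing terms: t[0] = 10,  t[1] = 0,  t[2] = 10,  t[3] = 10,  t[4] = 9,  t[5] = 8,  t[6] = 6,  t[7] = 3,  t[8] = 9,  t[9] = 1,  t[10] = 10,  t[11] = 0.
Since (t[10], t[11]) = (t[0], t[1]) = (10, 0) (two consecutive terms determine the rest), the sequence is periodic with period 10.
(638 - 0) mod 10 = 8, so t[638] = t[8] = 9.

9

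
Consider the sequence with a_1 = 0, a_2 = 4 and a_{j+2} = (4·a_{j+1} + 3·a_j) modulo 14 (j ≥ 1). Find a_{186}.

a_1 = 0,  a_2 = 4,  a_3 = 2,  a_4 = 6,  a_5 = 2,  a_6 = 12,  a_7 = 12,  a_8 = 0,  a_9 = 8,  a_{10} = 4,  a_{11} = 12,  a_{12} = 4,  a_{13} = 10,  a_{14} = 10,  a_{15} = 0,  a_{16} = 2,  a_{17} = 8,  a_{18} = 10,  a_{19} = 8,  a_{20} = 6,  a_{21} = 6,  a_{22} = 0,  a_{23} = 4.
The sequence repeats with period 21.
So a_{186} = a_{1 + ((186-1) mod 21)} = a_{18} = 10.

10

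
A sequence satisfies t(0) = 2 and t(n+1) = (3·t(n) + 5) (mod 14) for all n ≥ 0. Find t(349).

11

t(0) = 2; t(1) = 11; t(2) = 10; t(3) = 7; t(4) = 12; t(5) = 13; t(6) = 2.
Since t(6) = t(0) = 2, the sequence is periodic with period 6.
So t(349) = t(0 + ((349-0) mod 6)) = t(1) = 11.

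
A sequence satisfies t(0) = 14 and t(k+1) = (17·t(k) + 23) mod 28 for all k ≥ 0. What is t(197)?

25

Listing terms: t(0) = 14,  t(1) = 9,  t(2) = 8,  t(3) = 19,  t(4) = 10,  t(5) = 25,  t(6) = 0,  t(7) = 23,  t(8) = 22,  t(9) = 5,  t(10) = 24,  t(11) = 11,  t(12) = 14.
The sequence repeats with period 12.
(197 - 0) mod 12 = 5, so t(197) = t(5) = 25.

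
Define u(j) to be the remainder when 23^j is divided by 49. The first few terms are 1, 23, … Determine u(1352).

4

u(0) = 1,  u(1) = 23,  u(2) = 39,  u(3) = 15,  u(4) = 2,  u(5) = 46,  u(6) = 29,  u(7) = 30,  u(8) = 4,  u(9) = 43,  u(10) = 9,  u(11) = 11,  u(12) = 8,  u(13) = 37,  u(14) = 18,  u(15) = 22,  u(16) = 16,  u(17) = 25,  u(18) = 36,  u(19) = 44,  u(20) = 32,  u(21) = 1.
Since u(21) = u(0) = 1, the sequence is periodic with period 21.
(1352 - 0) mod 21 = 8, so u(1352) = u(8) = 4.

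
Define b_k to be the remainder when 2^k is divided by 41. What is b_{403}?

b_0 = 1; b_1 = 2; b_2 = 4; b_3 = 8; b_4 = 16; b_5 = 32; b_6 = 23; b_7 = 5; b_8 = 10; b_9 = 20; b_{10} = 40; b_{11} = 39; b_{12} = 37; b_{13} = 33; b_{14} = 25; b_{15} = 9; b_{16} = 18; b_{17} = 36; b_{18} = 31; b_{19} = 21; b_{20} = 1.
Since b_{20} = b_0 = 1, the sequence is periodic with period 20.
(403 - 0) mod 20 = 3, so b_{403} = b_3 = 8.

8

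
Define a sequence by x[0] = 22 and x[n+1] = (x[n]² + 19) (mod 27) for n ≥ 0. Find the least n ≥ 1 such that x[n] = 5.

x[0] = 22,  x[1] = 17,  x[2] = 11,  x[3] = 5,  x[4] = 17.
Since x[4] = x[1] = 17, the sequence is eventually periodic: after a pre-period of length 1 it cycles with period 3.
The value 5 first appears (with n ≥ 1) at x[3].

3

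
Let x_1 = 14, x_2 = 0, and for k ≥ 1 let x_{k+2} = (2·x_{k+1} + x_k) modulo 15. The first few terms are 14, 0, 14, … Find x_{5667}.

Computing terms: x_1 = 14,  x_2 = 0,  x_3 = 14,  x_4 = 13,  x_5 = 10,  x_6 = 3,  x_7 = 1,  x_8 = 5,  x_9 = 11,  x_{10} = 12,  x_{11} = 5,  x_{12} = 7,  x_{13} = 4,  x_{14} = 0,  x_{15} = 4,  x_{16} = 8,  x_{17} = 5,  x_{18} = 3,  x_{19} = 11,  x_{20} = 10,  x_{21} = 1,  x_{22} = 12,  x_{23} = 10,  x_{24} = 2,  x_{25} = 14,  x_{26} = 0.
The sequence repeats with period 24.
(5667 - 1) mod 24 = 2, so x_{5667} = x_3 = 14.

14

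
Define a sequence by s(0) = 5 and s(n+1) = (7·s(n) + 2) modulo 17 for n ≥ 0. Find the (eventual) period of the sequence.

16

We have s(0) = 5, s(1) = 3, s(2) = 6, s(3) = 10, s(4) = 4, s(5) = 13, s(6) = 8, s(7) = 7, s(8) = 0, s(9) = 2, s(10) = 16, s(11) = 12, s(12) = 1, s(13) = 9, s(14) = 14, s(15) = 15, s(16) = 5.
Since s(16) = s(0) = 5, the sequence is periodic with period 16.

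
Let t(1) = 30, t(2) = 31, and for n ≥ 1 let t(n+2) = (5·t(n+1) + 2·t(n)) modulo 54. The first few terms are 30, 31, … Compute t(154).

We have t(1) = 30,  t(2) = 31,  t(3) = 53,  t(4) = 3,  t(5) = 13,  t(6) = 17,  t(7) = 3,  t(8) = 49,  t(9) = 35,  t(10) = 3,  t(11) = 31,  t(12) = 53.
Since (t(11), t(12)) = (t(2), t(3)) = (31, 53) (two consecutive terms determine the rest), the sequence is eventually periodic: after a pre-period of length 1 it cycles with period 9.
For n ≥ 2, t(n) depends only on (n - 2) mod 9. (154 - 2) mod 9 = 8, so t(154) = t(10) = 3.

3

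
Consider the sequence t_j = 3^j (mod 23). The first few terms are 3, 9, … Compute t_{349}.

6

We have t_1 = 3, t_2 = 9, t_3 = 4, t_4 = 12, t_5 = 13, t_6 = 16, t_7 = 2, t_8 = 6, t_9 = 18, t_{10} = 8, t_{11} = 1, t_{12} = 3.
Since t_{12} = t_1 = 3, the sequence is periodic with period 11.
(349 - 1) mod 11 = 7, so t_{349} = t_8 = 6.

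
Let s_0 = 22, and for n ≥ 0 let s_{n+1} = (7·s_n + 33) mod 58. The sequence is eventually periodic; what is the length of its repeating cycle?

14

We have s_0 = 22, s_1 = 13, s_2 = 8, s_3 = 31, s_4 = 18, s_5 = 43, s_6 = 44, s_7 = 51, s_8 = 42, s_9 = 37, s_{10} = 2, s_{11} = 47, s_{12} = 14, s_{13} = 15, s_{14} = 22.
The sequence repeats with period 14.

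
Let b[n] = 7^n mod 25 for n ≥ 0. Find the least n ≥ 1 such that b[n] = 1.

4

Computing terms: b[0] = 1, b[1] = 7, b[2] = 24, b[3] = 18, b[4] = 1.
The sequence repeats with period 4.
The value 1 next appears (with n ≥ 1) at b[4].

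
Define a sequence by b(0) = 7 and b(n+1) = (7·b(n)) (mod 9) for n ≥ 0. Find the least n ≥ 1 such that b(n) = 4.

We have b(0) = 7, b(1) = 4, b(2) = 1, b(3) = 7.
Since b(3) = b(0) = 7, the sequence is periodic with period 3.
The value 4 first appears (with n ≥ 1) at b(1).

1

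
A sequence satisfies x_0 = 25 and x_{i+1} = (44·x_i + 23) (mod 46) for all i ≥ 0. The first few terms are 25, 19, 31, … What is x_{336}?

13

We have x_0 = 25; x_1 = 19; x_2 = 31; x_3 = 7; x_4 = 9; x_5 = 5; x_6 = 13; x_7 = 43; x_8 = 29; x_9 = 11; x_{10} = 1; x_{11} = 21; x_{12} = 27; x_{13} = 15; x_{14} = 39; x_{15} = 37; x_{16} = 41; x_{17} = 33; x_{18} = 3; x_{19} = 17; x_{20} = 35; x_{21} = 45; x_{22} = 25.
The sequence repeats with period 22.
(336 - 0) mod 22 = 6, so x_{336} = x_6 = 13.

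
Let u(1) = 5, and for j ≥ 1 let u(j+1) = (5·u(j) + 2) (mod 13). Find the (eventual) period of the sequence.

4

We have u(1) = 5; u(2) = 1; u(3) = 7; u(4) = 11; u(5) = 5.
The sequence repeats with period 4.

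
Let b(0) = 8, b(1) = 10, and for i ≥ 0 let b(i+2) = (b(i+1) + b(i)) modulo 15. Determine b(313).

7

We have b(0) = 8, b(1) = 10, b(2) = 3, b(3) = 13, b(4) = 1, b(5) = 14, b(6) = 0, b(7) = 14, b(8) = 14, b(9) = 13, b(10) = 12, b(11) = 10, b(12) = 7, b(13) = 2, b(14) = 9, b(15) = 11, b(16) = 5, b(17) = 1, b(18) = 6, b(19) = 7, b(20) = 13, b(21) = 5, b(22) = 3, b(23) = 8, b(24) = 11, b(25) = 4, b(26) = 0, b(27) = 4, b(28) = 4, b(29) = 8, b(30) = 12, b(31) = 5, b(32) = 2, b(33) = 7, b(34) = 9, b(35) = 1, b(36) = 10, b(37) = 11, b(38) = 6, b(39) = 2, b(40) = 8, b(41) = 10.
Since (b(40), b(41)) = (b(0), b(1)) = (8, 10) (two consecutive terms determine the rest), the sequence is periodic with period 40.
(313 - 0) mod 40 = 33, so b(313) = b(33) = 7.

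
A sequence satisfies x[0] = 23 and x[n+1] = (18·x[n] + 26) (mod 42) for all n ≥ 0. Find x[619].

20

Listing terms: x[0] = 23; x[1] = 20; x[2] = 8; x[3] = 2; x[4] = 20.
Since x[4] = x[1] = 20, the sequence is eventually periodic: after a pre-period of length 1 it cycles with period 3.
For n ≥ 1, x[n] depends only on (n - 1) mod 3. (619 - 1) mod 3 = 0, so x[619] = x[1] = 20.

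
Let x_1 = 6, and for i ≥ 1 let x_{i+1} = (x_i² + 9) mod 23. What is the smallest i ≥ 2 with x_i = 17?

Listing terms: x_1 = 6; x_2 = 22; x_3 = 10; x_4 = 17; x_5 = 22.
Since x_5 = x_2 = 22, the sequence is eventually periodic: after a pre-period of length 1 it cycles with period 3.
The value 17 first appears (with i ≥ 2) at x_4.

4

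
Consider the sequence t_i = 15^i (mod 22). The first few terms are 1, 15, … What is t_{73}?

Listing terms: t_0 = 1; t_1 = 15; t_2 = 5; t_3 = 9; t_4 = 3; t_5 = 1.
The sequence repeats with period 5.
(73 - 0) mod 5 = 3, so t_{73} = t_3 = 9.

9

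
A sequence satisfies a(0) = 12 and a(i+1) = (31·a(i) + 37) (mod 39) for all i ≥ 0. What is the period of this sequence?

12

Computing terms: a(0) = 12; a(1) = 19; a(2) = 2; a(3) = 21; a(4) = 25; a(5) = 32; a(6) = 15; a(7) = 34; a(8) = 38; a(9) = 6; a(10) = 28; a(11) = 8; a(12) = 12.
The sequence repeats with period 12.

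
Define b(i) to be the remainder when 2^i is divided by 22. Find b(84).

Listing terms: b(1) = 2; b(2) = 4; b(3) = 8; b(4) = 16; b(5) = 10; b(6) = 20; b(7) = 18; b(8) = 14; b(9) = 6; b(10) = 12; b(11) = 2.
Since b(11) = b(1) = 2, the sequence is periodic with period 10.
(84 - 1) mod 10 = 3, so b(84) = b(4) = 16.

16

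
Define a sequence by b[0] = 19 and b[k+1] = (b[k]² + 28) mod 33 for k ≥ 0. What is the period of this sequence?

5

Computing terms: b[0] = 19; b[1] = 26; b[2] = 11; b[3] = 17; b[4] = 20; b[5] = 32; b[6] = 29; b[7] = 11.
Since b[7] = b[2] = 11, the sequence is eventually periodic: after a pre-period of length 2 it cycles with period 5.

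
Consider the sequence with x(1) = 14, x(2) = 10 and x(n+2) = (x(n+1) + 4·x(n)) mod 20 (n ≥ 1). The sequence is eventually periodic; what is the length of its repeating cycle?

We have x(1) = 14,  x(2) = 10,  x(3) = 6,  x(4) = 6,  x(5) = 10,  x(6) = 14,  x(7) = 14,  x(8) = 10.
The sequence repeats with period 6.

6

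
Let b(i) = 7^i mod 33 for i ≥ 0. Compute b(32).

16

Computing terms: b(0) = 1,  b(1) = 7,  b(2) = 16,  b(3) = 13,  b(4) = 25,  b(5) = 10,  b(6) = 4,  b(7) = 28,  b(8) = 31,  b(9) = 19,  b(10) = 1.
Since b(10) = b(0) = 1, the sequence is periodic with period 10.
So b(32) = b(0 + ((32-0) mod 10)) = b(2) = 16.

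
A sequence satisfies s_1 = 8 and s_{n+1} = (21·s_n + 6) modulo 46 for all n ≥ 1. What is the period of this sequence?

22

s_1 = 8, s_2 = 36, s_3 = 26, s_4 = 0, s_5 = 6, s_6 = 40, s_7 = 18, s_8 = 16, s_9 = 20, s_{10} = 12, s_{11} = 28, s_{12} = 42, s_{13} = 14, s_{14} = 24, s_{15} = 4, s_{16} = 44, s_{17} = 10, s_{18} = 32, s_{19} = 34, s_{20} = 30, s_{21} = 38, s_{22} = 22, s_{23} = 8.
Since s_{23} = s_1 = 8, the sequence is periodic with period 22.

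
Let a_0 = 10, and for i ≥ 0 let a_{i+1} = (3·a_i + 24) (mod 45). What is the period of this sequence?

4

We have a_0 = 10, a_1 = 9, a_2 = 6, a_3 = 42, a_4 = 15, a_5 = 24, a_6 = 6.
Since a_6 = a_2 = 6, the sequence is eventually periodic: after a pre-period of length 2 it cycles with period 4.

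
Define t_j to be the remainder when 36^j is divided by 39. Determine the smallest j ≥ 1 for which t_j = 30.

5

Computing terms: t_0 = 1,  t_1 = 36,  t_2 = 9,  t_3 = 12,  t_4 = 3,  t_5 = 30,  t_6 = 27,  t_7 = 36.
Since t_7 = t_1 = 36, the sequence is eventually periodic: after a pre-period of length 1 it cycles with period 6.
The value 30 first appears (with j ≥ 1) at t_5.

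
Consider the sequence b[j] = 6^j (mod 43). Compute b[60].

We have b[0] = 1,  b[1] = 6,  b[2] = 36,  b[3] = 1.
Since b[3] = b[0] = 1, the sequence is periodic with period 3.
So b[60] = b[0 + ((60-0) mod 3)] = b[0] = 1.

1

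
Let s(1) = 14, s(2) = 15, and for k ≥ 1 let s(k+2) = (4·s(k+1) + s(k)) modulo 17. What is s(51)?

6

Computing terms: s(1) = 14, s(2) = 15, s(3) = 6, s(4) = 5, s(5) = 9, s(6) = 7, s(7) = 3, s(8) = 2, s(9) = 11, s(10) = 12, s(11) = 8, s(12) = 10, s(13) = 14, s(14) = 15.
The sequence repeats with period 12.
So s(51) = s(1 + ((51-1) mod 12)) = s(3) = 6.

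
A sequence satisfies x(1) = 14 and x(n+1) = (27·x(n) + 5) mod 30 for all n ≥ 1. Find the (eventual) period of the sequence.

Listing terms: x(1) = 14, x(2) = 23, x(3) = 26, x(4) = 17, x(5) = 14.
The sequence repeats with period 4.

4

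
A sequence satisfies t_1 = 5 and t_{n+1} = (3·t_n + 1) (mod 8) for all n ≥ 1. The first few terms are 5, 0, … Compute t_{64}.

t_1 = 5,  t_2 = 0,  t_3 = 1,  t_4 = 4,  t_5 = 5.
The sequence repeats with period 4.
(64 - 1) mod 4 = 3, so t_{64} = t_4 = 4.

4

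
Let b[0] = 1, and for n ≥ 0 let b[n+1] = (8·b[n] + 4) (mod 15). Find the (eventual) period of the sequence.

Listing terms: b[0] = 1, b[1] = 12, b[2] = 10, b[3] = 9, b[4] = 1.
The sequence repeats with period 4.

4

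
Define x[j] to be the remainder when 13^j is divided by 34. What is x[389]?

Computing terms: x[1] = 13; x[2] = 33; x[3] = 21; x[4] = 1; x[5] = 13.
The sequence repeats with period 4.
(389 - 1) mod 4 = 0, so x[389] = x[1] = 13.

13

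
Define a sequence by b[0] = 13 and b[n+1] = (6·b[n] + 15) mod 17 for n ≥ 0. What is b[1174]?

Listing terms: b[0] = 13, b[1] = 8, b[2] = 12, b[3] = 2, b[4] = 10, b[5] = 7, b[6] = 6, b[7] = 0, b[8] = 15, b[9] = 3, b[10] = 16, b[11] = 9, b[12] = 1, b[13] = 4, b[14] = 5, b[15] = 11, b[16] = 13.
Since b[16] = b[0] = 13, the sequence is periodic with period 16.
So b[1174] = b[0 + ((1174-0) mod 16)] = b[6] = 6.

6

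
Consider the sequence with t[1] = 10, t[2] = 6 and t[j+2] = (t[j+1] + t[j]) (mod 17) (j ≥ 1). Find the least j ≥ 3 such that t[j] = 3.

13

Listing terms: t[1] = 10,  t[2] = 6,  t[3] = 16,  t[4] = 5,  t[5] = 4,  t[6] = 9,  t[7] = 13,  t[8] = 5,  t[9] = 1,  t[10] = 6,  t[11] = 7,  t[12] = 13,  t[13] = 3,  t[14] = 16,  t[15] = 2,  t[16] = 1,  t[17] = 3,  t[18] = 4,  t[19] = 7,  t[20] = 11,  t[21] = 1,  t[22] = 12,  t[23] = 13,  t[24] = 8,  t[25] = 4,  t[26] = 12,  t[27] = 16,  t[28] = 11,  t[29] = 10,  t[30] = 4,  t[31] = 14,  t[32] = 1,  t[33] = 15,  t[34] = 16,  t[35] = 14,  t[36] = 13,  t[37] = 10,  t[38] = 6.
Since (t[37], t[38]) = (t[1], t[2]) = (10, 6) (two consecutive terms determine the rest), the sequence is periodic with period 36.
The value 3 first appears (with j ≥ 3) at t[13].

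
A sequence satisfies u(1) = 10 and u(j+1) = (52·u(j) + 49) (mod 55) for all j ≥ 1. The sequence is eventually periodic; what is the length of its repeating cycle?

Computing terms: u(1) = 10; u(2) = 19; u(3) = 47; u(4) = 18; u(5) = 50; u(6) = 9; u(7) = 22; u(8) = 38; u(9) = 45; u(10) = 24; u(11) = 32; u(12) = 8; u(13) = 25; u(14) = 29; u(15) = 17; u(16) = 53; u(17) = 0; u(18) = 49; u(19) = 12; u(20) = 13; u(21) = 10.
Since u(21) = u(1) = 10, the sequence is periodic with period 20.

20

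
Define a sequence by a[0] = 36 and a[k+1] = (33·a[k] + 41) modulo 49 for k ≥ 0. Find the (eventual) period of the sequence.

42

Computing terms: a[0] = 36,  a[1] = 4,  a[2] = 26,  a[3] = 17,  a[4] = 14,  a[5] = 13,  a[6] = 29,  a[7] = 18,  a[8] = 47,  a[9] = 24,  a[10] = 0,  a[11] = 41,  a[12] = 22,  a[13] = 32,  a[14] = 19,  a[15] = 31,  a[16] = 35,  a[17] = 20,  a[18] = 15,  a[19] = 46,  a[20] = 40,  a[21] = 38,  a[22] = 21,  a[23] = 48,  a[24] = 8,  a[25] = 11,  a[26] = 12,  a[27] = 45,  a[28] = 7,  a[29] = 27,  a[30] = 1,  a[31] = 25,  a[32] = 33,  a[33] = 3,  a[34] = 42,  a[35] = 6,  a[36] = 43,  a[37] = 39,  a[38] = 5,  a[39] = 10,  a[40] = 28,  a[41] = 34,  a[42] = 36.
Since a[42] = a[0] = 36, the sequence is periodic with period 42.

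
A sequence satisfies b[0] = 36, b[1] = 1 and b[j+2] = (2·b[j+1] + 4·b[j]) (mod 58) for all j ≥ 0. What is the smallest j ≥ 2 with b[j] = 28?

15

Computing terms: b[0] = 36; b[1] = 1; b[2] = 30; b[3] = 6; b[4] = 16; b[5] = 56; b[6] = 2; b[7] = 54; b[8] = 0; b[9] = 42; b[10] = 26; b[11] = 46; b[12] = 22; b[13] = 54; b[14] = 22; b[15] = 28; b[16] = 28; b[17] = 52; b[18] = 42; b[19] = 2; b[20] = 56; b[21] = 4; b[22] = 0; b[23] = 16; b[24] = 32; b[25] = 12; b[26] = 36; b[27] = 4; b[28] = 36; b[29] = 30; b[30] = 30; b[31] = 6.
Since (b[30], b[31]) = (b[2], b[3]) = (30, 6) (two consecutive terms determine the rest), the sequence is eventually periodic: after a pre-period of length 2 it cycles with period 28.
The value 28 first appears (with j ≥ 2) at b[15].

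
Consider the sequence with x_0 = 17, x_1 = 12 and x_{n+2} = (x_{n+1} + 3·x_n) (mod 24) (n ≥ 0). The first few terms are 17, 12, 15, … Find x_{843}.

3

We have x_0 = 17, x_1 = 12, x_2 = 15, x_3 = 3, x_4 = 0, x_5 = 9, x_6 = 9, x_7 = 12, x_8 = 15.
Since (x_7, x_8) = (x_1, x_2) = (12, 15) (two consecutive terms determine the rest), the sequence is eventually periodic: after a pre-period of length 1 it cycles with period 6.
For n ≥ 1, x_n depends only on (n - 1) mod 6. (843 - 1) mod 6 = 2, so x_{843} = x_3 = 3.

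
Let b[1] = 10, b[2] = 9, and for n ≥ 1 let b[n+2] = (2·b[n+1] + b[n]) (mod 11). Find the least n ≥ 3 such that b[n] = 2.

b[1] = 10,  b[2] = 9,  b[3] = 6,  b[4] = 10,  b[5] = 4,  b[6] = 7,  b[7] = 7,  b[8] = 10,  b[9] = 5,  b[10] = 9,  b[11] = 1,  b[12] = 0,  b[13] = 1,  b[14] = 2,  b[15] = 5,  b[16] = 1,  b[17] = 7,  b[18] = 4,  b[19] = 4,  b[20] = 1,  b[21] = 6,  b[22] = 2,  b[23] = 10,  b[24] = 0,  b[25] = 10,  b[26] = 9.
The sequence repeats with period 24.
The value 2 first appears (with n ≥ 3) at b[14].

14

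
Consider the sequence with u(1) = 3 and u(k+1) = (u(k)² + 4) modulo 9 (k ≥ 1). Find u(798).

2

We have u(1) = 3,  u(2) = 4,  u(3) = 2,  u(4) = 8,  u(5) = 5,  u(6) = 2.
Since u(6) = u(3) = 2, the sequence is eventually periodic: after a pre-period of length 2 it cycles with period 3.
For k ≥ 3, u(k) depends only on (k - 3) mod 3. (798 - 3) mod 3 = 0, so u(798) = u(3) = 2.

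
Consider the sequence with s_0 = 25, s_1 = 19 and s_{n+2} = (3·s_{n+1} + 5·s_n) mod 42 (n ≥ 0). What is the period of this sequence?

12

We have s_0 = 25, s_1 = 19, s_2 = 14, s_3 = 11, s_4 = 19, s_5 = 28, s_6 = 11, s_7 = 5, s_8 = 28, s_9 = 25, s_{10} = 5, s_{11} = 14, s_{12} = 25, s_{13} = 19.
The sequence repeats with period 12.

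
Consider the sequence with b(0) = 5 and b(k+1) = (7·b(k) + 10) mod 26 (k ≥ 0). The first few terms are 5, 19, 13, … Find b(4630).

25

Listing terms: b(0) = 5, b(1) = 19, b(2) = 13, b(3) = 23, b(4) = 15, b(5) = 11, b(6) = 9, b(7) = 21, b(8) = 1, b(9) = 17, b(10) = 25, b(11) = 3, b(12) = 5.
The sequence repeats with period 12.
(4630 - 0) mod 12 = 10, so b(4630) = b(10) = 25.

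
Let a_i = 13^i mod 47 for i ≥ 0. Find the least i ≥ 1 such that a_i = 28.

2

Computing terms: a_0 = 1,  a_1 = 13,  a_2 = 28,  a_3 = 35,  a_4 = 32,  a_5 = 40,  a_6 = 3,  a_7 = 39,  a_8 = 37,  a_9 = 11,  a_{10} = 2,  a_{11} = 26,  a_{12} = 9,  a_{13} = 23,  a_{14} = 17,  a_{15} = 33,  a_{16} = 6,  a_{17} = 31,  a_{18} = 27,  a_{19} = 22,  a_{20} = 4,  a_{21} = 5,  a_{22} = 18,  a_{23} = 46,  a_{24} = 34,  a_{25} = 19,  a_{26} = 12,  a_{27} = 15,  a_{28} = 7,  a_{29} = 44,  a_{30} = 8,  a_{31} = 10,  a_{32} = 36,  a_{33} = 45,  a_{34} = 21,  a_{35} = 38,  a_{36} = 24,  a_{37} = 30,  a_{38} = 14,  a_{39} = 41,  a_{40} = 16,  a_{41} = 20,  a_{42} = 25,  a_{43} = 43,  a_{44} = 42,  a_{45} = 29,  a_{46} = 1.
The sequence repeats with period 46.
The value 28 first appears (with i ≥ 1) at a_2.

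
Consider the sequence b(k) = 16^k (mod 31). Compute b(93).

Computing terms: b(1) = 16; b(2) = 8; b(3) = 4; b(4) = 2; b(5) = 1; b(6) = 16.
Since b(6) = b(1) = 16, the sequence is periodic with period 5.
So b(93) = b(1 + ((93-1) mod 5)) = b(3) = 4.

4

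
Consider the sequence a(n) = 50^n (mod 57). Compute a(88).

7

We have a(0) = 1; a(1) = 50; a(2) = 49; a(3) = 56; a(4) = 7; a(5) = 8; a(6) = 1.
Since a(6) = a(0) = 1, the sequence is periodic with period 6.
So a(88) = a(0 + ((88-0) mod 6)) = a(4) = 7.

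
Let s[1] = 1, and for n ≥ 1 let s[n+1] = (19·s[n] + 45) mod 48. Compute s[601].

1

Computing terms: s[1] = 1, s[2] = 16, s[3] = 13, s[4] = 4, s[5] = 25, s[6] = 40, s[7] = 37, s[8] = 28, s[9] = 1.
The sequence repeats with period 8.
So s[601] = s[1 + ((601-1) mod 8)] = s[1] = 1.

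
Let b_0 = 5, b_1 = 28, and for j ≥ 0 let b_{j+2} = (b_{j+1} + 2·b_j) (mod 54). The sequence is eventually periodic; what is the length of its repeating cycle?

18

Computing terms: b_0 = 5,  b_1 = 28,  b_2 = 38,  b_3 = 40,  b_4 = 8,  b_5 = 34,  b_6 = 50,  b_7 = 10,  b_8 = 2,  b_9 = 22,  b_{10} = 26,  b_{11} = 16,  b_{12} = 14,  b_{13} = 46,  b_{14} = 20,  b_{15} = 4,  b_{16} = 44,  b_{17} = 52,  b_{18} = 32,  b_{19} = 28,  b_{20} = 38.
Since (b_{19}, b_{20}) = (b_1, b_2) = (28, 38) (two consecutive terms determine the rest), the sequence is eventually periodic: after a pre-period of length 1 it cycles with period 18.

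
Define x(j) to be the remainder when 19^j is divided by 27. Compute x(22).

19

Computing terms: x(1) = 19; x(2) = 10; x(3) = 1; x(4) = 19.
The sequence repeats with period 3.
(22 - 1) mod 3 = 0, so x(22) = x(1) = 19.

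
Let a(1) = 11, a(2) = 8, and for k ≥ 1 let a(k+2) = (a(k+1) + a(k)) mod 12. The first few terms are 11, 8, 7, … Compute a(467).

10

a(1) = 11,  a(2) = 8,  a(3) = 7,  a(4) = 3,  a(5) = 10,  a(6) = 1,  a(7) = 11,  a(8) = 0,  a(9) = 11,  a(10) = 11,  a(11) = 10,  a(12) = 9,  a(13) = 7,  a(14) = 4,  a(15) = 11,  a(16) = 3,  a(17) = 2,  a(18) = 5,  a(19) = 7,  a(20) = 0,  a(21) = 7,  a(22) = 7,  a(23) = 2,  a(24) = 9,  a(25) = 11,  a(26) = 8.
The sequence repeats with period 24.
So a(467) = a(1 + ((467-1) mod 24)) = a(11) = 10.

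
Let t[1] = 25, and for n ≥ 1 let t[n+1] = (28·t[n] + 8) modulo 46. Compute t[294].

Computing terms: t[1] = 25, t[2] = 18, t[3] = 6, t[4] = 38, t[5] = 14, t[6] = 32, t[7] = 30, t[8] = 20, t[9] = 16, t[10] = 42, t[11] = 34, t[12] = 40, t[13] = 24, t[14] = 36, t[15] = 4, t[16] = 28, t[17] = 10, t[18] = 12, t[19] = 22, t[20] = 26, t[21] = 0, t[22] = 8, t[23] = 2, t[24] = 18.
Since t[24] = t[2] = 18, the sequence is eventually periodic: after a pre-period of length 1 it cycles with period 22.
For n ≥ 2, t[n] depends only on (n - 2) mod 22. (294 - 2) mod 22 = 6, so t[294] = t[8] = 20.

20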